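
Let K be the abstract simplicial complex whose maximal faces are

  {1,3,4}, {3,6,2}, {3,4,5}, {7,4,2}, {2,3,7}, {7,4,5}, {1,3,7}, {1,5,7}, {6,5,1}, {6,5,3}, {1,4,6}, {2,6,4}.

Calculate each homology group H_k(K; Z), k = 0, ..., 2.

H_0 = Z,  H_1 = Z/2,  H_2 = 0.

K has 7 vertices, 18 edges, 12 triangles.
rank ∂_0 = 0, rank ∂_1 = 6 ⇒ b_0 = 7 − 0 − 6 = 1; all invariant factors of ∂_1 are 1 so no torsion. So H_0 ≅ Z.
rank ∂_1 = 6, rank ∂_2 = 12 ⇒ b_1 = 18 − 6 − 12 = 0; ∂_2 has invariant factor(s) [2] giving torsion. So H_1 ≅ Z/2.
rank ∂_2 = 12, rank ∂_3 = 0 ⇒ b_2 = 12 − 12 − 0 = 0. So H_2 ≅ 0.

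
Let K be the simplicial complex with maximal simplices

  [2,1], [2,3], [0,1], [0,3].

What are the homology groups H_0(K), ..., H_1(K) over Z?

H_0 ≅ Z,  H_1 ≅ Z.

Fix the vertex order 0 < 1 < 2 < 3 and write every simplex with vertices in increasing order. Then dim K = 1 and the simplices of K are:

  0-simplices (4): [0], [1], [2], [3]
  1-simplices (4): [0,1], [0,3], [1,2], [2,3]

Hence C_0 ≅ Z^4, C_1 ≅ Z^4.

∂_1: C_1 → C_0 sends each edge [p,q] (with p < q) to q − p. For instance
  ∂[1,2] = [2] − [1].
The 4×4 boundary matrix has rank 3 and Smith normal form diag(1,1,1).

Now H_k = ker ∂_k / im ∂_{k+1}, so:

  H_0: rank C_0 − rank ∂_1 = 4 − 3 = 1, and the invariant factors of ∂_1 are all 1, so H_0 ≅ Z.
  H_1: rank ker ∂_1 − rank ∂_2 = (4 − 3) − 0 = 1, and there is no ∂_2, so H_1 ≅ Z.

(K is a triangulation of the circle S^1.)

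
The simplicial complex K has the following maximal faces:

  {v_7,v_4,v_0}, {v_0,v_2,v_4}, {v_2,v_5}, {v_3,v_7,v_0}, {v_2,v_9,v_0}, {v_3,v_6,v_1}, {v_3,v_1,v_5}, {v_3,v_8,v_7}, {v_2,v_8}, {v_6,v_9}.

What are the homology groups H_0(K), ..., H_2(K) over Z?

H_0 = Z,  H_1 = Z^3,  H_2 = 0.

Fix the vertex order v_0 < v_1 < v_2 < v_3 < v_4 < v_5 < v_6 < v_7 < v_8 < v_9 and write every simplex with vertices in increasing order. Then dim K = 2 and the simplices of K are:

  0-simplices (10): [v_0], [v_1], [v_2], [v_3], [v_4], [v_5], [v_6], [v_7], [v_8], [v_9]
  1-simplices (19): (19 of them)
  2-simplices (7): [v_0,v_2,v_4], [v_0,v_2,v_9], [v_0,v_3,v_7], [v_0,v_4,v_7], [v_1,v_3,v_5], [v_1,v_3,v_6], [v_3,v_7,v_8]

so the chain groups are C_0 ≅ Z^10, C_1 ≅ Z^19, C_2 ≅ Z^7.

Boundary ∂_1: C_1 → C_0 maps an edge to its endpoints' difference, ∂[p,q] = q − p.
This gives a 10×19 integer matrix of rank 9; reducing to Smith normal form yields diagonal entries (1,1,1,1,1,1,1,1,1).

The boundary map ∂_2: C_2 → C_1 acts by ∂[p,q,r] = [q,r] − [p,r] + [p,q]. For instance
  ∂[v_1,v_3,v_5] = [v_3,v_5] − [v_1,v_5] + [v_1,v_3],
  ∂[v_1,v_3,v_6] = [v_3,v_6] − [v_1,v_6] + [v_1,v_3].
This gives a 19×7 integer matrix of rank 7; reducing to Smith normal form yields diagonal entries (1,1,1,1,1,1,1).

From H_k ≅ ker(∂_k) / im(∂_{k+1}) we obtain:

  H_0: rank C_0 − rank ∂_1 = 10 − 9 = 1, and the invariant factors of ∂_1 are all 1, so H_0 = Z.
  H_1: rank ker ∂_1 − rank ∂_2 = (19 − 9) − 7 = 3, and the invariant factors of ∂_2 are all 1, so H_1 = Z^3.
  H_2: rank ker ∂_2 − rank ∂_3 = (7 − 7) − 0 = 0, and there is no ∂_3, so H_2 = 0.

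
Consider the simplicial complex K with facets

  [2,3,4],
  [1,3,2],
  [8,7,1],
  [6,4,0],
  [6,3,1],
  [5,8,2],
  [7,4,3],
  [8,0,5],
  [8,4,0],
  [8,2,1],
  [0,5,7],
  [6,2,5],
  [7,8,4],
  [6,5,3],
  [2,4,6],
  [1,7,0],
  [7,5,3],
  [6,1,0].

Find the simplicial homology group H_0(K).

H_0 ≅ Z.

Fix the vertex order 0 < 1 < 2 < 3 < 4 < 5 < 6 < 7 < 8 and write every simplex with vertices in increasing order. Then dim K = 2 and the simplices of K are:

  0-simplices (9): [0], [1], [2], [3], [4], [5], [6], [7], [8]
  1-simplices (27): (27 of them)
  2-simplices (18): [0,1,6], [0,1,7], [0,4,6], [0,4,8], [0,5,7], [0,5,8], [1,2,3], [1,2,8], [1,3,6], [1,7,8], [2,3,4], [2,4,6], [2,5,6], [2,5,8], [3,4,7], [3,5,6], [3,5,7], [4,7,8]

so the chain groups are C_0 ≅ Z^9, C_1 ≅ Z^27, C_2 ≅ Z^18.

∂_1: C_1 → C_0 maps an edge to its endpoints' difference, ∂[p,q] = q − p. For instance
  ∂[1,2] = [2] − [1].
This gives a 9×27 integer matrix of rank 8; reducing to Smith normal form yields diagonal entries (1,1,1,1,1,1,1,1).

Boundary ∂_2: C_2 → C_1 maps a triangle to the signed sum of its edges. For instance
  ∂[1,3,6] = [3,6] − [1,6] + [1,3],
  ∂[1,7,8] = [7,8] − [1,8] + [1,7].
The resulting 27×18 matrix has rank 18, and its Smith normal form has invariant factors (1,1,1,1,1,1,1,1,1,1,1,1,1,1,1,1,1,2).

Reading off H_k = ker ∂_k / im ∂_{k+1}:

  H_0: rank C_0 − rank ∂_1 = 9 − 8 = 1, and the invariant factors of ∂_1 are all 1, so H_0 = Z.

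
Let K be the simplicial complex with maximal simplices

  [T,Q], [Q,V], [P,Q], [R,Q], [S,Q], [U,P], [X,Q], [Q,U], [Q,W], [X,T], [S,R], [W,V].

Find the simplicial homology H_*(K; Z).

Take the total order P < Q < R < S < T < U < V < W < X on the vertex set. Then K (dimension 1) consists of the simplices:

  0-simplices (9): P, Q, R, S, T, U, V, W, X
  1-simplices (12): PQ, PU, QR, QS, QT, QU, QV, QW, QX, RS, TX, VW

Hence C_0 ≅ Z^9, C_1 ≅ Z^12.

Boundary ∂_1: C_1 → C_0 is given by ∂[p,q] = [q] − [p]. For instance
  ∂RS = S − R.
The 9×12 boundary matrix has rank 8 and Smith normal form diag(1,1,1,1,1,1,1,1).

From H_k ≅ ker(∂_k) / im(∂_{k+1}) we obtain:

  H_0: rank C_0 − rank ∂_1 = 9 − 8 = 1, and the invariant factors of ∂_1 are all 1, so H_0 ≅ Z.
  H_1: rank ker ∂_1 − rank ∂_2 = (12 − 8) − 0 = 4, and there is no ∂_2, so H_1 ≅ Z^4.

As a check, the Euler characteristic is 9 − 12 = -3, which agrees with 1 − 4 = -3.

H_0 ≅ Z,  H_1 ≅ Z^4.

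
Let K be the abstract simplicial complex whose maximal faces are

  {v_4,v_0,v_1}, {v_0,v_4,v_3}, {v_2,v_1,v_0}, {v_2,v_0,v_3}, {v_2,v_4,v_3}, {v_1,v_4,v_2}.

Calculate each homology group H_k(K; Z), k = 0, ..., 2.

H_0 = Z,  H_1 = 0,  H_2 = Z.

Order the vertices as v_0 < v_1 < v_2 < v_3 < v_4. Listing each simplex with vertices in this order, K has dimension 2 with simplices:

  0-simplices (5): [v_0], [v_1], [v_2], [v_3], [v_4]
  1-simplices (9): [v_0,v_1], [v_0,v_2], [v_0,v_3], [v_0,v_4], [v_1,v_2], [v_1,v_4], [v_2,v_3], [v_2,v_4], [v_3,v_4]
  2-simplices (6): [v_0,v_1,v_2], [v_0,v_1,v_4], [v_0,v_2,v_3], [v_0,v_3,v_4], [v_1,v_2,v_4], [v_2,v_3,v_4]

Hence C_0 ≅ Z^5, C_1 ≅ Z^9, C_2 ≅ Z^6.

Boundary ∂_1: C_1 → C_0 is given by ∂[p,q] = [q] − [p]. For instance
  ∂[v_2,v_3] = [v_3] − [v_2].
This gives a 5×9 integer matrix of rank 4; reducing to Smith normal form yields diagonal entries (1,1,1,1).

Boundary ∂_2: C_2 → C_1 acts by ∂[p,q,r] = [q,r] − [p,r] + [p,q]. For instance
  ∂[v_1,v_2,v_4] = [v_2,v_4] − [v_1,v_4] + [v_1,v_2],
  ∂[v_0,v_2,v_3] = [v_2,v_3] − [v_0,v_3] + [v_0,v_2].
The resulting 9×6 matrix has rank 5, and its Smith normal form has invariant factors (1,1,1,1,1).

Now H_k = ker ∂_k / im ∂_{k+1}, so:

  H_0: rank C_0 − rank ∂_1 = 5 − 4 = 1, and the invariant factors of ∂_1 are all 1, so H_0 = Z.
  H_1: rank ker ∂_1 − rank ∂_2 = (9 − 4) − 5 = 0, and the invariant factors of ∂_2 are all 1, so H_1 = 0.
  H_2: rank ker ∂_2 − rank ∂_3 = (6 − 5) − 0 = 1, and there is no ∂_3, so H_2 = Z.

As a check, the Euler characteristic is 5 − 9 + 6 = 2, which agrees with 1 − 0 + 1 = 2.
(K is a triangulation of the 2-sphere S^2.)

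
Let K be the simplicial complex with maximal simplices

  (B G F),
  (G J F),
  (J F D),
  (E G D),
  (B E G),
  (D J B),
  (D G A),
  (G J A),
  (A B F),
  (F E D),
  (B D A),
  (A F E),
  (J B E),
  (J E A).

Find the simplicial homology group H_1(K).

H_1 = Z^2.

Take the total order A < B < D < E < F < G < J on the vertex set. Then K (dimension 2) consists of the simplices:

  0-simplices (7): A, B, D, E, F, G, J
  1-simplices (21): AB, AD, AE, AF, AG, AJ, BD, BE, BF, BG, BJ, DE, DF, DG, DJ, EF, EG, EJ, FG, FJ, GJ
  2-simplices (14): ABD, ABF, ADG, AEF, AEJ, AGJ, BDJ, BEG, BEJ, BFG, DEF, DEG, DFJ, FGJ

so the chain groups are C_0 ≅ Z^7, C_1 ≅ Z^21, C_2 ≅ Z^14.

∂_1: C_1 → C_0 sends each edge [p,q] (with p < q) to q − p. For instance
  ∂AF = F − A.
As a 7×21 matrix over Z this has rank 6, with invariant factors (1,1,1,1,1,1).

Boundary ∂_2: C_2 → C_1 maps a triangle to the signed sum of its edges. For instance
  ∂BEJ = EJ − BJ + BE,
  ∂FGJ = GJ − FJ + FG.
The 21×14 boundary matrix has rank 13 and Smith normal form diag(1,1,1,1,1,1,1,1,1,1,1,1,1).

From H_k ≅ ker(∂_k) / im(∂_{k+1}) we obtain:

  H_1: rank ker ∂_1 − rank ∂_2 = (21 − 6) − 13 = 2, and the invariant factors of ∂_2 are all 1, so H_1 ≅ Z^2.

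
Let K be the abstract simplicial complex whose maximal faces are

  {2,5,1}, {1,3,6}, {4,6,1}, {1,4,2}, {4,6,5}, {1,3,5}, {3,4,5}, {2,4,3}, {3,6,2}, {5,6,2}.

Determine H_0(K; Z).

H_0 ≅ Z.

Order the vertices as 1 < 2 < 3 < 4 < 5 < 6. Listing each simplex with vertices in this order, K has dimension 2 with simplices:

  0-simplices (6): [1], [2], [3], [4], [5], [6]
  1-simplices (15): [1,2], [1,3], [1,4], [1,5], [1,6], [2,3], [2,4], [2,5], [2,6], [3,4], [3,5], [3,6], [4,5], [4,6], [5,6]
  2-simplices (10): [1,2,4], [1,2,5], [1,3,5], [1,3,6], [1,4,6], [2,3,4], [2,3,6], [2,5,6], [3,4,5], [4,5,6]

giving chain groups C_0 ≅ Z^6, C_1 ≅ Z^15, C_2 ≅ Z^10.

The boundary map ∂_1: C_1 → C_0 is given by ∂[p,q] = [q] − [p]. For instance
  ∂[3,6] = [6] − [3].
This gives a 6×15 integer matrix of rank 5; reducing to Smith normal form yields diagonal entries (1,1,1,1,1).

Boundary ∂_2: C_2 → C_1 sends each 2-simplex [p,q,r] to [q,r] − [p,r] + [p,q]. For instance
  ∂[1,3,5] = [3,5] − [1,5] + [1,3],
  ∂[3,4,5] = [4,5] − [3,5] + [3,4].
The 15×10 boundary matrix has rank 10 and Smith normal form diag(1,1,1,1,1,1,1,1,1,2).

Reading off H_k = ker ∂_k / im ∂_{k+1}:

  H_0: rank C_0 − rank ∂_1 = 6 − 5 = 1, and the invariant factors of ∂_1 are all 1, so H_0 = Z.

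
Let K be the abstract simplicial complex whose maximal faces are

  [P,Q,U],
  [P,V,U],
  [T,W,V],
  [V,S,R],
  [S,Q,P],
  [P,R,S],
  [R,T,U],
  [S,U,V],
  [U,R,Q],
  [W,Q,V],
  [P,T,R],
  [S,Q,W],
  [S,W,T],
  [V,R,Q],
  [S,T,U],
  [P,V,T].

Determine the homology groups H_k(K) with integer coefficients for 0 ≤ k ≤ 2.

H_0 ≅ Z,  H_1 ≅ Z^2,  H_2 ≅ Z.

We work with the vertex ordering P < Q < R < S < T < U < V < W. The simplices of K, each written with vertices in increasing order, are:

  0-simplices (8): P, Q, R, S, T, U, V, W
  1-simplices (24): PQ, PR, PS, PT, PU, PV, QR, QS, QU, QV, QW, RS, RT, RU, RV, ST, SU, SV, SW, TU, TV, TW, UV, VW
  2-simplices (16): PQS, PQU, PRS, PRT, PTV, PUV, QRU, QRV, QSW, QVW, RSV, RTU, STU, STW, SUV, TVW

so the chain groups are C_0 ≅ Z^8, C_1 ≅ Z^24, C_2 ≅ Z^16.

∂_1: C_1 → C_0 sends each edge [p,q] (with p < q) to q − p.
The resulting 8×24 matrix has rank 7, and its Smith normal form has invariant factors (1,1,1,1,1,1,1).

Boundary ∂_2: C_2 → C_1 sends each 2-simplex [p,q,r] to [q,r] − [p,r] + [p,q]. For instance
  ∂PRS = RS − PS + PR,
  ∂RSV = SV − RV + RS.
The resulting 24×16 matrix has rank 15, and its Smith normal form has invariant factors (1,1,1,1,1,1,1,1,1,1,1,1,1,1,1).

Reading off H_k = ker ∂_k / im ∂_{k+1}:

  H_0: rank C_0 − rank ∂_1 = 8 − 7 = 1, and the invariant factors of ∂_1 are all 1, so H_0 = Z.
  H_1: rank ker ∂_1 − rank ∂_2 = (24 − 7) − 15 = 2, and the invariant factors of ∂_2 are all 1, so H_1 = Z^2.
  H_2: rank ker ∂_2 − rank ∂_3 = (16 − 15) − 0 = 1, and there is no ∂_3, so H_2 = Z.

As a check, the Euler characteristic is 8 − 24 + 16 = 0, which agrees with 1 − 2 + 1 = 0.
(K is a triangulation of the torus T^2.)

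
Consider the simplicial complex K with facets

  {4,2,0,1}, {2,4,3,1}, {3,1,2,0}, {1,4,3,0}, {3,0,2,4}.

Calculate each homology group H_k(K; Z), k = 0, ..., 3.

Take the total order 0 < 1 < 2 < 3 < 4 on the vertex set. Then K (dimension 3) consists of the simplices:

  0-simplices (5): [0], [1], [2], [3], [4]
  1-simplices (10): [0,1], [0,2], [0,3], [0,4], [1,2], [1,3], [1,4], [2,3], [2,4], [3,4]
  2-simplices (10): [0,1,2], [0,1,3], [0,1,4], [0,2,3], [0,2,4], [0,3,4], [1,2,3], [1,2,4], [1,3,4], [2,3,4]
  3-simplices (5): [0,1,2,3], [0,1,2,4], [0,1,3,4], [0,2,3,4], [1,2,3,4]

giving chain groups C_0 ≅ Z^5, C_1 ≅ Z^10, C_2 ≅ Z^10, C_3 ≅ Z^5.

Boundary ∂_1: C_1 → C_0 is given by ∂[p,q] = [q] − [p].
The 5×10 boundary matrix has rank 4 and Smith normal form diag(1,1,1,1).

The boundary map ∂_2: C_2 → C_1 acts by ∂[p,q,r] = [q,r] − [p,r] + [p,q]. For instance
  ∂[2,3,4] = [3,4] − [2,4] + [2,3],
  ∂[0,2,3] = [2,3] − [0,3] + [0,2].
The 10×10 boundary matrix has rank 6 and Smith normal form diag(1,1,1,1,1,1).

The boundary map ∂_3: C_3 → C_2 sends each 3-simplex σ to the alternating sum Σ_i (−1)^i (σ with its i-th vertex removed). For instance
  ∂[0,1,3,4] = [1,3,4] − [0,3,4] + [0,1,4] − [0,1,3],
  ∂[0,1,2,4] = [1,2,4] − [0,2,4] + [0,1,4] − [0,1,2].
The resulting 10×5 matrix has rank 4, and its Smith normal form has invariant factors (1,1,1,1).

Now H_k = ker ∂_k / im ∂_{k+1}, so:

  H_0: rank C_0 − rank ∂_1 = 5 − 4 = 1, and the invariant factors of ∂_1 are all 1, so H_0 = Z.
  H_1: rank ker ∂_1 − rank ∂_2 = (10 − 4) − 6 = 0, and the invariant factors of ∂_2 are all 1, so H_1 = 0.
  H_2: rank ker ∂_2 − rank ∂_3 = (10 − 6) − 4 = 0, and the invariant factors of ∂_3 are all 1, so H_2 = 0.
  H_3: rank ker ∂_3 − rank ∂_4 = (5 − 4) − 0 = 1, and there is no ∂_4, so H_3 = Z.

As a check, the Euler characteristic is 5 − 10 + 10 − 5 = 0, which agrees with 1 − 0 + 0 − 1 = 0.

H_0 = Z,  H_1 = 0,  H_2 = 0,  H_3 = Z.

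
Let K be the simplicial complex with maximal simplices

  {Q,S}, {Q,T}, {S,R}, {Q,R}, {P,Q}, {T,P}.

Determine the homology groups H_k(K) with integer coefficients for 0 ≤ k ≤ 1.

H_0 ≅ Z,  H_1 ≅ Z^2.

Take the total order P < Q < R < S < T on the vertex set. Then K (dimension 1) consists of the simplices:

  0-simplices (5): P, Q, R, S, T
  1-simplices (6): PQ, PT, QR, QS, QT, RS

Hence C_0 ≅ Z^5, C_1 ≅ Z^6.

The boundary map ∂_1: C_1 → C_0 is given by ∂[p,q] = [q] − [p]. For instance
  ∂PT = T − P.
The resulting 5×6 matrix has rank 4, and its Smith normal form has invariant factors (1,1,1,1).

Reading off H_k = ker ∂_k / im ∂_{k+1}:

  H_0: rank C_0 − rank ∂_1 = 5 − 4 = 1, and the invariant factors of ∂_1 are all 1, so H_0 = Z.
  H_1: rank ker ∂_1 − rank ∂_2 = (6 − 4) − 0 = 2, and there is no ∂_2, so H_1 = Z^2.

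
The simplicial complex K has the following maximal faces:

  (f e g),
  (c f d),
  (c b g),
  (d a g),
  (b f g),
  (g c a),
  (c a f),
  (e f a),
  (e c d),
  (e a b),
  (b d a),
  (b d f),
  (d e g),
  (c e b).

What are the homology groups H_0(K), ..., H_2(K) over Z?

H_0 = Z,  H_1 = Z^2,  H_2 = Z.

Order the vertices as a < b < c < d < e < f < g. Listing each simplex with vertices in this order, K has dimension 2 with simplices:

  0-simplices (7): a, b, c, d, e, f, g
  1-simplices (21): ab, ac, ad, ae, af, ag, bc, bd, be, bf, bg, cd, ce, cf, cg, de, df, dg, ef, eg, fg
  2-simplices (14): abd, abe, acf, acg, adg, aef, bce, bcg, bdf, bfg, cde, cdf, deg, efg

giving chain groups C_0 ≅ Z^7, C_1 ≅ Z^21, C_2 ≅ Z^14.

∂_1: C_1 → C_0 sends each edge [p,q] (with p < q) to q − p. For instance
  ∂ef = f − e.
The resulting 7×21 matrix has rank 6, and its Smith normal form has invariant factors (1,1,1,1,1,1).

The boundary map ∂_2: C_2 → C_1 acts by ∂[p,q,r] = [q,r] − [p,r] + [p,q]. For instance
  ∂efg = fg − eg + ef,
  ∂cdf = df − cf + cd.
This gives a 21×14 integer matrix of rank 13; reducing to Smith normal form yields diagonal entries (1,1,1,1,1,1,1,1,1,1,1,1,1).

Now H_k = ker ∂_k / im ∂_{k+1}, so:

  H_0: rank C_0 − rank ∂_1 = 7 − 6 = 1, and the invariant factors of ∂_1 are all 1, so H_0 ≅ Z.
  H_1: rank ker ∂_1 − rank ∂_2 = (21 − 6) − 13 = 2, and the invariant factors of ∂_2 are all 1, so H_1 ≅ Z^2.
  H_2: rank ker ∂_2 − rank ∂_3 = (14 − 13) − 0 = 1, and there is no ∂_3, so H_2 ≅ Z.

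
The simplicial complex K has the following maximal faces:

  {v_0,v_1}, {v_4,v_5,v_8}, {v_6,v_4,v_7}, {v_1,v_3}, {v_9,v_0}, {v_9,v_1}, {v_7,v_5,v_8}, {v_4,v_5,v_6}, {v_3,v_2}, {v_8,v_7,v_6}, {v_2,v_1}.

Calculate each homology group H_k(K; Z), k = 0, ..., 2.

Order the vertices as v_0 < v_1 < v_2 < v_3 < v_4 < v_5 < v_6 < v_7 < v_8 < v_9. Listing each simplex with vertices in this order, K has dimension 2 with simplices:

  0-simplices (10): [v_0], [v_1], [v_2], [v_3], [v_4], [v_5], [v_6], [v_7], [v_8], [v_9]
  1-simplices (16): (16 of them)
  2-simplices (5): [v_4,v_5,v_6], [v_4,v_5,v_8], [v_4,v_6,v_7], [v_5,v_7,v_8], [v_6,v_7,v_8]

Hence C_0 ≅ Z^10, C_1 ≅ Z^16, C_2 ≅ Z^5.

The boundary map ∂_1: C_1 → C_0 is given by ∂[p,q] = [q] − [p]. For instance
  ∂[v_4,v_6] = [v_6] − [v_4].
The resulting 10×16 matrix has rank 8, and its Smith normal form has invariant factors (1,1,1,1,1,1,1,1).

Boundary ∂_2: C_2 → C_1 acts by ∂[p,q,r] = [q,r] − [p,r] + [p,q]. For instance
  ∂[v_6,v_7,v_8] = [v_7,v_8] − [v_6,v_8] + [v_6,v_7],
  ∂[v_5,v_7,v_8] = [v_7,v_8] − [v_5,v_8] + [v_5,v_7].
This gives a 16×5 integer matrix of rank 5; reducing to Smith normal form yields diagonal entries (1,1,1,1,1).

Reading off H_k = ker ∂_k / im ∂_{k+1}:

  H_0: rank C_0 − rank ∂_1 = 10 − 8 = 2, and the invariant factors of ∂_1 are all 1, so H_0 = Z^2.
  H_1: rank ker ∂_1 − rank ∂_2 = (16 − 8) − 5 = 3, and the invariant factors of ∂_2 are all 1, so H_1 = Z^3.
  H_2: rank ker ∂_2 − rank ∂_3 = (5 − 5) − 0 = 0, and there is no ∂_3, so H_2 = 0.

(K is a triangulation of the disjoint union of the Möbius band and a wedge of 2 circles.)

H_0 ≅ Z^2,  H_1 ≅ Z^3,  H_2 = 0.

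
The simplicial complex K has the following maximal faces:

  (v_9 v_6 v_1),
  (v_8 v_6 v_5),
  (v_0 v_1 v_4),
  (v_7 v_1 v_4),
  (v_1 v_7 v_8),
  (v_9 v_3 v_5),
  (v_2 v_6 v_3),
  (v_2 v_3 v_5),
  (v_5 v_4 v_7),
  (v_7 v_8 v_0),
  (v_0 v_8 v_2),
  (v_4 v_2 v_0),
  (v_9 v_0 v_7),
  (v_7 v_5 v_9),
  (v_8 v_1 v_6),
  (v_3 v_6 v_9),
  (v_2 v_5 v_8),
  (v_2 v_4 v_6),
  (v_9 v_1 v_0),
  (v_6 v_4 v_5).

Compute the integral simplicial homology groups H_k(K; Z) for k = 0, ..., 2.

H_0 ≅ Z,  H_1 ≅ Z ⊕ Z/2Z,  H_2 = 0.

Order the vertices as v_0 < v_1 < v_2 < v_3 < v_4 < v_5 < v_6 < v_7 < v_8 < v_9. Listing each simplex with vertices in this order, K has dimension 2 with simplices:

  0-simplices (10): [v_0], [v_1], [v_2], [v_3], [v_4], [v_5], [v_6], [v_7], [v_8], [v_9]
  1-simplices (30): (30 of them)
  2-simplices (20): (20 of them)

giving chain groups C_0 ≅ Z^10, C_1 ≅ Z^30, C_2 ≅ Z^20.

The boundary map ∂_1: C_1 → C_0 is given by ∂[p,q] = [q] − [p]. For instance
  ∂[v_0,v_9] = [v_9] − [v_0].
As a 10×30 matrix over Z this has rank 9, with invariant factors (1,1,1,1,1,1,1,1,1).

The boundary map ∂_2: C_2 → C_1 acts by ∂[p,q,r] = [q,r] − [p,r] + [p,q]. For instance
  ∂[v_1,v_6,v_9] = [v_6,v_9] − [v_1,v_9] + [v_1,v_6],
  ∂[v_1,v_4,v_7] = [v_4,v_7] − [v_1,v_7] + [v_1,v_4].
As a 30×20 matrix over Z this has rank 20, with invariant factors (1,1,1,1,1,1,1,1,1,1,1,1,1,1,1,1,1,1,1,2).

Reading off H_k = ker ∂_k / im ∂_{k+1}:

  H_0: rank C_0 − rank ∂_1 = 10 − 9 = 1, and the invariant factors of ∂_1 are all 1, so H_0 = Z.
  H_1: rank ker ∂_1 − rank ∂_2 = (30 − 9) − 20 = 1, and ∂_2 has invariant factor 2 > 1, so H_1 = Z ⊕ Z/2Z.
  H_2: rank ker ∂_2 − rank ∂_3 = (20 − 20) − 0 = 0, and there is no ∂_3, so H_2 = 0.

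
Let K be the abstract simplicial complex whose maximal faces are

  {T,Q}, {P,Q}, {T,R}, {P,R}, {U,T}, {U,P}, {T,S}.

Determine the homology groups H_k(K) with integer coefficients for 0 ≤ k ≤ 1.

H_0 = Z,  H_1 = Z^2.

We work with the vertex ordering P < Q < R < S < T < U. The simplices of K, each written with vertices in increasing order, are:

  0-simplices (6): P, Q, R, S, T, U
  1-simplices (7): PQ, PR, PU, QT, RT, ST, TU

so the chain groups are C_0 ≅ Z^6, C_1 ≅ Z^7.

The boundary map ∂_1: C_1 → C_0 is given by ∂[p,q] = [q] − [p]. For instance
  ∂PU = U − P.
The resulting 6×7 matrix has rank 5, and its Smith normal form has invariant factors (1,1,1,1,1).

From H_k ≅ ker(∂_k) / im(∂_{k+1}) we obtain:

  H_0: rank C_0 − rank ∂_1 = 6 − 5 = 1, and the invariant factors of ∂_1 are all 1, so H_0 = Z.
  H_1: rank ker ∂_1 − rank ∂_2 = (7 − 5) − 0 = 2, and there is no ∂_2, so H_1 = Z^2.

As a check, the Euler characteristic is 6 − 7 = -1, which agrees with 1 − 2 = -1.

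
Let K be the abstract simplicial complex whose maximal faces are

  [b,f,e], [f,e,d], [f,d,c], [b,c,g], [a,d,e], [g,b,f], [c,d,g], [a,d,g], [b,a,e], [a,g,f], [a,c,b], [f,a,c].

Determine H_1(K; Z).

H_1 = Z/2.

Fix the vertex order a < b < c < d < e < f < g and write every simplex with vertices in increasing order. Then dim K = 2 and the simplices of K are:

  0-simplices (7): a, b, c, d, e, f, g
  1-simplices (18): ab, ac, ad, ae, af, ag, bc, be, bf, bg, cd, cf, cg, de, df, dg, ef, fg
  2-simplices (12): abc, abe, acf, ade, adg, afg, bcg, bef, bfg, cdf, cdg, def

giving chain groups C_0 ≅ Z^7, C_1 ≅ Z^18, C_2 ≅ Z^12.

∂_1: C_1 → C_0 is given by ∂[p,q] = [q] − [p].
The resulting 7×18 matrix has rank 6, and its Smith normal form has invariant factors (1,1,1,1,1,1).

Boundary ∂_2: C_2 → C_1 sends each 2-simplex [p,q,r] to [q,r] − [p,r] + [p,q]. For instance
  ∂abc = bc − ac + ab,
  ∂bfg = fg − bg + bf.
The resulting 18×12 matrix has rank 12, and its Smith normal form has invariant factors (1,1,1,1,1,1,1,1,1,1,1,2).

Computing H_k = (kernel of ∂_k) / (image of ∂_{k+1}):

  H_1: rank ker ∂_1 − rank ∂_2 = (18 − 6) − 12 = 0, and ∂_2 has invariant factor 2 > 1, so H_1 = Z/2.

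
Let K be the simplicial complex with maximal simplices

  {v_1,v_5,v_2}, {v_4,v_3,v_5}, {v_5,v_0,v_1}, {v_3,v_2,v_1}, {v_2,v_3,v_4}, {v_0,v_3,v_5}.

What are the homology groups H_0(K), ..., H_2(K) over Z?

H_0 = Z,  H_1 = Z,  H_2 = 0.

Take the total order v_0 < v_1 < v_2 < v_3 < v_4 < v_5 on the vertex set. Then K (dimension 2) consists of the simplices:

  0-simplices (6): [v_0], [v_1], [v_2], [v_3], [v_4], [v_5]
  1-simplices (12): [v_0,v_1], [v_0,v_3], [v_0,v_5], [v_1,v_2], [v_1,v_3], [v_1,v_5], [v_2,v_3], [v_2,v_4], [v_2,v_5], [v_3,v_4], [v_3,v_5], [v_4,v_5]
  2-simplices (6): [v_0,v_1,v_5], [v_0,v_3,v_5], [v_1,v_2,v_3], [v_1,v_2,v_5], [v_2,v_3,v_4], [v_3,v_4,v_5]

so the chain groups are C_0 ≅ Z^6, C_1 ≅ Z^12, C_2 ≅ Z^6.

∂_1: C_1 → C_0 maps an edge to its endpoints' difference, ∂[p,q] = q − p.
This gives a 6×12 integer matrix of rank 5; reducing to Smith normal form yields diagonal entries (1,1,1,1,1).

Boundary ∂_2: C_2 → C_1 maps a triangle to the signed sum of its edges. For instance
  ∂[v_1,v_2,v_5] = [v_2,v_5] − [v_1,v_5] + [v_1,v_2],
  ∂[v_2,v_3,v_4] = [v_3,v_4] − [v_2,v_4] + [v_2,v_3].
This gives a 12×6 integer matrix of rank 6; reducing to Smith normal form yields diagonal entries (1,1,1,1,1,1).

Now H_k = ker ∂_k / im ∂_{k+1}, so:

  H_0: rank C_0 − rank ∂_1 = 6 − 5 = 1, and the invariant factors of ∂_1 are all 1, so H_0 = Z.
  H_1: rank ker ∂_1 − rank ∂_2 = (12 − 5) − 6 = 1, and the invariant factors of ∂_2 are all 1, so H_1 = Z.
  H_2: rank ker ∂_2 − rank ∂_3 = (6 − 6) − 0 = 0, and there is no ∂_3, so H_2 = 0.

As a check, the Euler characteristic is 6 − 12 + 6 = 0, which agrees with 1 − 1 + 0 = 0.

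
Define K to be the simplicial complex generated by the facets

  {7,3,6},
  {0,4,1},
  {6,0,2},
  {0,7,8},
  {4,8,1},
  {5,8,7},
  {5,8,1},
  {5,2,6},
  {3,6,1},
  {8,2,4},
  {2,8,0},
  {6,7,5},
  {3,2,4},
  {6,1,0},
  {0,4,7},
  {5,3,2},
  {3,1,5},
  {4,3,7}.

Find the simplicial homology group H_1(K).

Order the vertices as 0 < 1 < 2 < 3 < 4 < 5 < 6 < 7 < 8. Listing each simplex with vertices in this order, K has dimension 2 with simplices:

  0-simplices (9): [0], [1], [2], [3], [4], [5], [6], [7], [8]
  1-simplices (27): (27 of them)
  2-simplices (18): [0,1,4], [0,1,6], [0,2,6], [0,2,8], [0,4,7], [0,7,8], [1,3,5], [1,3,6], [1,4,8], [1,5,8], [2,3,4], [2,3,5], [2,4,8], [2,5,6], [3,4,7], [3,6,7], [5,6,7], [5,7,8]

Hence C_0 ≅ Z^9, C_1 ≅ Z^27, C_2 ≅ Z^18.

Boundary ∂_1: C_1 → C_0 sends each edge [p,q] (with p < q) to q − p.
The resulting 9×27 matrix has rank 8, and its Smith normal form has invariant factors (1,1,1,1,1,1,1,1).

The boundary map ∂_2: C_2 → C_1 maps a triangle to the signed sum of its edges. For instance
  ∂[1,3,6] = [3,6] − [1,6] + [1,3],
  ∂[1,3,5] = [3,5] − [1,5] + [1,3].
As a 27×18 matrix over Z this has rank 18, with invariant factors (1,1,1,1,1,1,1,1,1,1,1,1,1,1,1,1,1,2).

From H_k ≅ ker(∂_k) / im(∂_{k+1}) we obtain:

  H_1: rank ker ∂_1 − rank ∂_2 = (27 − 8) − 18 = 1, and ∂_2 has invariant factor 2 > 1, so H_1 = Z × Z/2.

(K is a triangulation of the Klein bottle.)

H_1 ≅ Z × Z/2.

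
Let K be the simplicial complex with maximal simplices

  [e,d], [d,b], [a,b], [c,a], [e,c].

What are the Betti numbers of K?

We work with the vertex ordering a < b < c < d < e. The simplices of K, each written with vertices in increasing order, are:

  0-simplices (5): a, b, c, d, e
  1-simplices (5): ab, ac, bd, ce, de

giving chain groups C_0 ≅ Z^5, C_1 ≅ Z^5.

∂_1: C_1 → C_0 is given by ∂[p,q] = [q] − [p].
This gives a 5×5 integer matrix of rank 4; reducing to Smith normal form yields diagonal entries (1,1,1,1).

Reading off H_k = ker ∂_k / im ∂_{k+1}:

  H_0: rank C_0 − rank ∂_1 = 5 − 4 = 1, and the invariant factors of ∂_1 are all 1, so H_0 = Z.
  H_1: rank ker ∂_1 − rank ∂_2 = (5 − 4) − 0 = 1, and there is no ∂_2, so H_1 = Z.

(K is a triangulation of the circle S^1.)

Hence the Betti numbers are b_0 = 1, b_1 = 1.

b_0 = 1, b_1 = 1.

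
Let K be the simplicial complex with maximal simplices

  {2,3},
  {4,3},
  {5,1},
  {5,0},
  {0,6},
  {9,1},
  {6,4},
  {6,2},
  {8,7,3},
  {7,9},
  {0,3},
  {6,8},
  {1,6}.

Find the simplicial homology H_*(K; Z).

Take the total order 0 < 1 < 2 < 3 < 4 < 5 < 6 < 7 < 8 < 9 on the vertex set. Then K (dimension 2) consists of the simplices:

  0-simplices (10): [0], [1], [2], [3], [4], [5], [6], [7], [8], [9]
  1-simplices (15): [0,3], [0,5], [0,6], [1,5], [1,6], [1,9], [2,3], [2,6], [3,4], [3,7], [3,8], [4,6], [6,8], [7,8], [7,9]
  2-simplices (1): [3,7,8]

so the chain groups are C_0 ≅ Z^10, C_1 ≅ Z^15, C_2 ≅ Z^1.

∂_1: C_1 → C_0 maps an edge to its endpoints' difference, ∂[p,q] = q − p.
The resulting 10×15 matrix has rank 9, and its Smith normal form has invariant factors (1,1,1,1,1,1,1,1,1).

∂_2: C_2 → C_1 acts by ∂[p,q,r] = [q,r] − [p,r] + [p,q]. For instance
  ∂[3,7,8] = [7,8] − [3,8] + [3,7].
The resulting 15×1 matrix has rank 1, and its Smith normal form has invariant factors (1).

Computing H_k = (kernel of ∂_k) / (image of ∂_{k+1}):

  H_0: rank C_0 − rank ∂_1 = 10 − 9 = 1, and the invariant factors of ∂_1 are all 1, so H_0 ≅ Z.
  H_1: rank ker ∂_1 − rank ∂_2 = (15 − 9) − 1 = 5, and the invariant factors of ∂_2 are all 1, so H_1 ≅ Z^5.
  H_2: rank ker ∂_2 − rank ∂_3 = (1 − 1) − 0 = 0, and there is no ∂_3, so H_2 ≅ 0.

H_0 = Z,  H_1 = Z^5,  H_2 = 0.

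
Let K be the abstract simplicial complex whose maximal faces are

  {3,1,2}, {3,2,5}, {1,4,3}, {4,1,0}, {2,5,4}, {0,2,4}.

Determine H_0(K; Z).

H_0 = Z.

We work with the vertex ordering 0 < 1 < 2 < 3 < 4 < 5. The simplices of K, each written with vertices in increasing order, are:

  0-simplices (6): [0], [1], [2], [3], [4], [5]
  1-simplices (12): [0,1], [0,2], [0,4], [1,2], [1,3], [1,4], [2,3], [2,4], [2,5], [3,4], [3,5], [4,5]
  2-simplices (6): [0,1,4], [0,2,4], [1,2,3], [1,3,4], [2,3,5], [2,4,5]

giving chain groups C_0 ≅ Z^6, C_1 ≅ Z^12, C_2 ≅ Z^6.

∂_1: C_1 → C_0 sends each edge [p,q] (with p < q) to q − p. For instance
  ∂[1,4] = [4] − [1].
The 6×12 boundary matrix has rank 5 and Smith normal form diag(1,1,1,1,1).

Boundary ∂_2: C_2 → C_1 acts by ∂[p,q,r] = [q,r] − [p,r] + [p,q]. For instance
  ∂[1,3,4] = [3,4] − [1,4] + [1,3],
  ∂[1,2,3] = [2,3] − [1,3] + [1,2].
The resulting 12×6 matrix has rank 6, and its Smith normal form has invariant factors (1,1,1,1,1,1).

Now H_k = ker ∂_k / im ∂_{k+1}, so:

  H_0: rank C_0 − rank ∂_1 = 6 − 5 = 1, and the invariant factors of ∂_1 are all 1, so H_0 ≅ Z.

(K is a triangulation of the cylinder S^1 x I.)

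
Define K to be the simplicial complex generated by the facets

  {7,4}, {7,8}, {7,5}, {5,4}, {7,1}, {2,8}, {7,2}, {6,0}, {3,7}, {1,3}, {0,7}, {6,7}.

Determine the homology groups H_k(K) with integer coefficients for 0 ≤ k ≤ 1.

H_0 ≅ Z,  H_1 ≅ Z^4.

Take the total order 0 < 1 < 2 < 3 < 4 < 5 < 6 < 7 < 8 on the vertex set. Then K (dimension 1) consists of the simplices:

  0-simplices (9): [0], [1], [2], [3], [4], [5], [6], [7], [8]
  1-simplices (12): [0,6], [0,7], [1,3], [1,7], [2,7], [2,8], [3,7], [4,5], [4,7], [5,7], [6,7], [7,8]

so the chain groups are C_0 ≅ Z^9, C_1 ≅ Z^12.

∂_1: C_1 → C_0 is given by ∂[p,q] = [q] − [p]. For instance
  ∂[4,7] = [7] − [4].
As a 9×12 matrix over Z this has rank 8, with invariant factors (1,1,1,1,1,1,1,1).

Reading off H_k = ker ∂_k / im ∂_{k+1}:

  H_0: rank C_0 − rank ∂_1 = 9 − 8 = 1, and the invariant factors of ∂_1 are all 1, so H_0 ≅ Z.
  H_1: rank ker ∂_1 − rank ∂_2 = (12 − 8) − 0 = 4, and there is no ∂_2, so H_1 ≅ Z^4.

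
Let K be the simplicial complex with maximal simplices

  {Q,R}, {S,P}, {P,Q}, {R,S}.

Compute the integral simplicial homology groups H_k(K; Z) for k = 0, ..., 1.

H_0 ≅ Z,  H_1 ≅ Z.

Take the total order P < Q < R < S on the vertex set. Then K (dimension 1) consists of the simplices:

  0-simplices (4): P, Q, R, S
  1-simplices (4): PQ, PS, QR, RS

Hence C_0 ≅ Z^4, C_1 ≅ Z^4.

The boundary map ∂_1: C_1 → C_0 maps an edge to its endpoints' difference, ∂[p,q] = q − p. For instance
  ∂RS = S − R.
This gives a 4×4 integer matrix of rank 3; reducing to Smith normal form yields diagonal entries (1,1,1).

Computing H_k = (kernel of ∂_k) / (image of ∂_{k+1}):

  H_0: rank C_0 − rank ∂_1 = 4 − 3 = 1, and the invariant factors of ∂_1 are all 1, so H_0 ≅ Z.
  H_1: rank ker ∂_1 − rank ∂_2 = (4 − 3) − 0 = 1, and there is no ∂_2, so H_1 ≅ Z.

(K is a triangulation of the circle S^1.)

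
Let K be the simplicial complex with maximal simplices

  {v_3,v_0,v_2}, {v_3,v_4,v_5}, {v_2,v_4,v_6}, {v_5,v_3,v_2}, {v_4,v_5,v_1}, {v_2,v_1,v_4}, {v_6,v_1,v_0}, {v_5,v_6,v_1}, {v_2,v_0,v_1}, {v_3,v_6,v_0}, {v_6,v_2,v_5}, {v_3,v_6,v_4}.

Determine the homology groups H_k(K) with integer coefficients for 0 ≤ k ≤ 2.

H_0 ≅ Z,  H_1 ≅ Z/2,  H_2 = 0.

We work with the vertex ordering v_0 < v_1 < v_2 < v_3 < v_4 < v_5 < v_6. The simplices of K, each written with vertices in increasing order, are:

  0-simplices (7): [v_0], [v_1], [v_2], [v_3], [v_4], [v_5], [v_6]
  1-simplices (18): (18 of them)
  2-simplices (12): (12 of them)

giving chain groups C_0 ≅ Z^7, C_1 ≅ Z^18, C_2 ≅ Z^12.

∂_1: C_1 → C_0 maps an edge to its endpoints' difference, ∂[p,q] = q − p. For instance
  ∂[v_3,v_6] = [v_6] − [v_3].
The 7×18 boundary matrix has rank 6 and Smith normal form diag(1,1,1,1,1,1).

∂_2: C_2 → C_1 acts by ∂[p,q,r] = [q,r] − [p,r] + [p,q]. For instance
  ∂[v_1,v_5,v_6] = [v_5,v_6] − [v_1,v_6] + [v_1,v_5],
  ∂[v_0,v_3,v_6] = [v_3,v_6] − [v_0,v_6] + [v_0,v_3].
As a 18×12 matrix over Z this has rank 12, with invariant factors (1,1,1,1,1,1,1,1,1,1,1,2).

Computing H_k = (kernel of ∂_k) / (image of ∂_{k+1}):

  H_0: rank C_0 − rank ∂_1 = 7 − 6 = 1, and the invariant factors of ∂_1 are all 1, so H_0 ≅ Z.
  H_1: rank ker ∂_1 − rank ∂_2 = (18 − 6) − 12 = 0, and ∂_2 has invariant factor 2 > 1, so H_1 ≅ Z/2.
  H_2: rank ker ∂_2 − rank ∂_3 = (12 − 12) − 0 = 0, and there is no ∂_3, so H_2 ≅ 0.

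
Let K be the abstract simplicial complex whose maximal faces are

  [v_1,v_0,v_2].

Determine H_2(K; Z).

Fix the vertex order v_0 < v_1 < v_2 and write every simplex with vertices in increasing order. Then dim K = 2 and the simplices of K are:

  0-simplices (3): [v_0], [v_1], [v_2]
  1-simplices (3): [v_0,v_1], [v_0,v_2], [v_1,v_2]
  2-simplices (1): [v_0,v_1,v_2]

Hence C_0 ≅ Z^3, C_1 ≅ Z^3, C_2 ≅ Z^1.

Boundary ∂_1: C_1 → C_0 sends each edge [p,q] (with p < q) to q − p.
The resulting 3×3 matrix has rank 2, and its Smith normal form has invariant factors (1,1).

Boundary ∂_2: C_2 → C_1 sends each 2-simplex [p,q,r] to [q,r] − [p,r] + [p,q]. For instance
  ∂[v_0,v_1,v_2] = [v_1,v_2] − [v_0,v_2] + [v_0,v_1].
This gives a 3×1 integer matrix of rank 1; reducing to Smith normal form yields diagonal entries (1).

Now H_k = ker ∂_k / im ∂_{k+1}, so:

  H_2: rank ker ∂_2 − rank ∂_3 = (1 − 1) − 0 = 0, and there is no ∂_3, so H_2 = 0.

H_2 = 0.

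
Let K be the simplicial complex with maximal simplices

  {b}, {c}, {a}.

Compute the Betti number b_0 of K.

b_0 = 3.

Take the total order a < b < c on the vertex set. Then K (dimension 0) consists of the simplices:

  0-simplices (3): a, b, c

giving chain groups C_0 ≅ Z^3.

Now H_k = ker ∂_k / im ∂_{k+1}, so:

  H_0: rank C_0 − rank ∂_1 = 3 − 0 = 3, and there is no ∂_1, so H_0 ≅ Z^3.

Hence the Betti numbers are b_0 = 3.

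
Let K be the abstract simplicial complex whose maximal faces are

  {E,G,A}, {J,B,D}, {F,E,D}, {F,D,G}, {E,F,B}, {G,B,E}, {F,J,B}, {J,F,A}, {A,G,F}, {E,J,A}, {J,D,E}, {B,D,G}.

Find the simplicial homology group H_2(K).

H_2 = 0.

Fix the vertex order A < B < D < E < F < G < J and write every simplex with vertices in increasing order. Then dim K = 2 and the simplices of K are:

  0-simplices (7): A, B, D, E, F, G, J
  1-simplices (18): AE, AF, AG, AJ, BD, BE, BF, BG, BJ, DE, DF, DG, DJ, EF, EG, EJ, FG, FJ
  2-simplices (12): AEG, AEJ, AFG, AFJ, BDG, BDJ, BEF, BEG, BFJ, DEF, DEJ, DFG

Hence C_0 ≅ Z^7, C_1 ≅ Z^18, C_2 ≅ Z^12.

Boundary ∂_1: C_1 → C_0 is given by ∂[p,q] = [q] − [p]. For instance
  ∂FG = G − F.
The resulting 7×18 matrix has rank 6, and its Smith normal form has invariant factors (1,1,1,1,1,1).

The boundary map ∂_2: C_2 → C_1 sends each 2-simplex [p,q,r] to [q,r] − [p,r] + [p,q]. For instance
  ∂BFJ = FJ − BJ + BF,
  ∂AFJ = FJ − AJ + AF.
The 18×12 boundary matrix has rank 12 and Smith normal form diag(1,1,1,1,1,1,1,1,1,1,1,2).

Now H_k = ker ∂_k / im ∂_{k+1}, so:

  H_2: rank ker ∂_2 − rank ∂_3 = (12 − 12) − 0 = 0, and there is no ∂_3, so H_2 = 0.

(K is a triangulation of the real projective plane RP^2.)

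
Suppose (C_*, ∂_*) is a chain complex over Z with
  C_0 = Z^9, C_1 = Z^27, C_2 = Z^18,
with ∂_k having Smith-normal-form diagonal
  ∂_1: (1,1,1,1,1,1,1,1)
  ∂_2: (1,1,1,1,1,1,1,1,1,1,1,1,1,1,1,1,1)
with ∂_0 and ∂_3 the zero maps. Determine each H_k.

H_0: b_0 = 9 − 0 − 8 = 1; torsion from ∂_1 factors > 1: none. So H_0 = Z.
H_1: b_1 = 27 − 8 − 17 = 2; torsion from ∂_2 factors > 1: none. So H_1 = Z^2.
H_2: b_2 = 18 − 17 − 0 = 1; torsion from ∂_3 factors > 1: none. So H_2 = Z.

H_0 = Z,  H_1 = Z^2,  H_2 = Z.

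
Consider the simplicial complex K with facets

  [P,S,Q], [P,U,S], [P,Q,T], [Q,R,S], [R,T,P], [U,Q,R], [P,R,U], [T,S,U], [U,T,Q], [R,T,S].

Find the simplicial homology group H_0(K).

Order the vertices as P < Q < R < S < T < U. Listing each simplex with vertices in this order, K has dimension 2 with simplices:

  0-simplices (6): P, Q, R, S, T, U
  1-simplices (15): PQ, PR, PS, PT, PU, QR, QS, QT, QU, RS, RT, RU, ST, SU, TU
  2-simplices (10): PQS, PQT, PRT, PRU, PSU, QRS, QRU, QTU, RST, STU

so the chain groups are C_0 ≅ Z^6, C_1 ≅ Z^15, C_2 ≅ Z^10.

Boundary ∂_1: C_1 → C_0 sends each edge [p,q] (with p < q) to q − p. For instance
  ∂QS = S − Q.
This gives a 6×15 integer matrix of rank 5; reducing to Smith normal form yields diagonal entries (1,1,1,1,1).

Boundary ∂_2: C_2 → C_1 sends each 2-simplex [p,q,r] to [q,r] − [p,r] + [p,q]. For instance
  ∂PSU = SU − PU + PS,
  ∂QRU = RU − QU + QR.
As a 15×10 matrix over Z this has rank 10, with invariant factors (1,1,1,1,1,1,1,1,1,2).

Computing H_k = (kernel of ∂_k) / (image of ∂_{k+1}):

  H_0: rank C_0 − rank ∂_1 = 6 − 5 = 1, and the invariant factors of ∂_1 are all 1, so H_0 = Z.

(K is a triangulation of the real projective plane RP^2.)

H_0 ≅ Z.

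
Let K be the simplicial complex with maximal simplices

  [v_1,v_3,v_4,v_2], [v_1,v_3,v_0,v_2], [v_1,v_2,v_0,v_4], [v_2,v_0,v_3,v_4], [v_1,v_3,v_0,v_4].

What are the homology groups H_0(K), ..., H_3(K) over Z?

H_0 = Z,  H_1 = 0,  H_2 = 0,  H_3 = Z.

We work with the vertex ordering v_0 < v_1 < v_2 < v_3 < v_4. The simplices of K, each written with vertices in increasing order, are:

  0-simplices (5): [v_0], [v_1], [v_2], [v_3], [v_4]
  1-simplices (10): [v_0,v_1], [v_0,v_2], [v_0,v_3], [v_0,v_4], [v_1,v_2], [v_1,v_3], [v_1,v_4], [v_2,v_3], [v_2,v_4], [v_3,v_4]
  2-simplices (10): [v_0,v_1,v_2], [v_0,v_1,v_3], [v_0,v_1,v_4], [v_0,v_2,v_3], [v_0,v_2,v_4], [v_0,v_3,v_4], [v_1,v_2,v_3], [v_1,v_2,v_4], [v_1,v_3,v_4], [v_2,v_3,v_4]
  3-simplices (5): [v_0,v_1,v_2,v_3], [v_0,v_1,v_2,v_4], [v_0,v_1,v_3,v_4], [v_0,v_2,v_3,v_4], [v_1,v_2,v_3,v_4]

so the chain groups are C_0 ≅ Z^5, C_1 ≅ Z^10, C_2 ≅ Z^10, C_3 ≅ Z^5.

The boundary map ∂_1: C_1 → C_0 sends each edge [p,q] (with p < q) to q − p. For instance
  ∂[v_2,v_3] = [v_3] − [v_2].
The 5×10 boundary matrix has rank 4 and Smith normal form diag(1,1,1,1).

The boundary map ∂_2: C_2 → C_1 acts by ∂[p,q,r] = [q,r] − [p,r] + [p,q]. For instance
  ∂[v_1,v_2,v_3] = [v_2,v_3] − [v_1,v_3] + [v_1,v_2],
  ∂[v_0,v_1,v_3] = [v_1,v_3] − [v_0,v_3] + [v_0,v_1].
The 10×10 boundary matrix has rank 6 and Smith normal form diag(1,1,1,1,1,1).

∂_3: C_3 → C_2 sends each 3-simplex σ to the alternating sum Σ_i (−1)^i (σ with its i-th vertex removed). For instance
  ∂[v_0,v_1,v_2,v_3] = [v_1,v_2,v_3] − [v_0,v_2,v_3] + [v_0,v_1,v_3] − [v_0,v_1,v_2],
  ∂[v_0,v_1,v_3,v_4] = [v_1,v_3,v_4] − [v_0,v_3,v_4] + [v_0,v_1,v_4] − [v_0,v_1,v_3].
As a 10×5 matrix over Z this has rank 4, with invariant factors (1,1,1,1).

Reading off H_k = ker ∂_k / im ∂_{k+1}:

  H_0: rank C_0 − rank ∂_1 = 5 − 4 = 1, and the invariant factors of ∂_1 are all 1, so H_0 = Z.
  H_1: rank ker ∂_1 − rank ∂_2 = (10 − 4) − 6 = 0, and the invariant factors of ∂_2 are all 1, so H_1 = 0.
  H_2: rank ker ∂_2 − rank ∂_3 = (10 − 6) − 4 = 0, and the invariant factors of ∂_3 are all 1, so H_2 = 0.
  H_3: rank ker ∂_3 − rank ∂_4 = (5 − 4) − 0 = 1, and there is no ∂_4, so H_3 = Z.

As a check, the Euler characteristic is 5 − 10 + 10 − 5 = 0, which agrees with 1 − 0 + 0 − 1 = 0.
(K is a triangulation of the 3-sphere S^3.)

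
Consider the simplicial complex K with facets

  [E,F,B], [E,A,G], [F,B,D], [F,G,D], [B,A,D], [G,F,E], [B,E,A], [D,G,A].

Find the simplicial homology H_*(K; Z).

K has 6 vertices, 12 edges, 8 triangles.
rank ∂_0 = 0, rank ∂_1 = 5 ⇒ b_0 = 6 − 0 − 5 = 1; all invariant factors of ∂_1 are 1 so no torsion. So H_0 = Z.
rank ∂_1 = 5, rank ∂_2 = 7 ⇒ b_1 = 12 − 5 − 7 = 0; all invariant factors of ∂_2 are 1 so no torsion. So H_1 = 0.
rank ∂_2 = 7, rank ∂_3 = 0 ⇒ b_2 = 8 − 7 − 0 = 1. So H_2 = Z.

H_0 ≅ Z,  H_1 = 0,  H_2 ≅ Z.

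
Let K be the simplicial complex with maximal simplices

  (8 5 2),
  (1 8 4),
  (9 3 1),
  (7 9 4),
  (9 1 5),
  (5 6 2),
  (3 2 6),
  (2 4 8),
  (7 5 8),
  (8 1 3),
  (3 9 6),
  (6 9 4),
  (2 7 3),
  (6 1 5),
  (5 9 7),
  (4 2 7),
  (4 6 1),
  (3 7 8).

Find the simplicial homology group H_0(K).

H_0 = Z.

Take the total order 1 < 2 < 3 < 4 < 5 < 6 < 7 < 8 < 9 on the vertex set. Then K (dimension 2) consists of the simplices:

  0-simplices (9): [1], [2], [3], [4], [5], [6], [7], [8], [9]
  1-simplices (27): (27 of them)
  2-simplices (18): [1,3,8], [1,3,9], [1,4,6], [1,4,8], [1,5,6], [1,5,9], [2,3,6], [2,3,7], [2,4,7], [2,4,8], [2,5,6], [2,5,8], [3,6,9], [3,7,8], [4,6,9], [4,7,9], [5,7,8], [5,7,9]

so the chain groups are C_0 ≅ Z^9, C_1 ≅ Z^27, C_2 ≅ Z^18.

Boundary ∂_1: C_1 → C_0 sends each edge [p,q] (with p < q) to q − p. For instance
  ∂[5,9] = [9] − [5].
This gives a 9×27 integer matrix of rank 8; reducing to Smith normal form yields diagonal entries (1,1,1,1,1,1,1,1).

The boundary map ∂_2: C_2 → C_1 acts by ∂[p,q,r] = [q,r] − [p,r] + [p,q]. For instance
  ∂[2,5,6] = [5,6] − [2,6] + [2,5],
  ∂[5,7,8] = [7,8] − [5,8] + [5,7].
This gives a 27×18 integer matrix of rank 18; reducing to Smith normal form yields diagonal entries (1,1,1,1,1,1,1,1,1,1,1,1,1,1,1,1,1,2).

Now H_k = ker ∂_k / im ∂_{k+1}, so:

  H_0: rank C_0 − rank ∂_1 = 9 − 8 = 1, and the invariant factors of ∂_1 are all 1, so H_0 ≅ Z.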